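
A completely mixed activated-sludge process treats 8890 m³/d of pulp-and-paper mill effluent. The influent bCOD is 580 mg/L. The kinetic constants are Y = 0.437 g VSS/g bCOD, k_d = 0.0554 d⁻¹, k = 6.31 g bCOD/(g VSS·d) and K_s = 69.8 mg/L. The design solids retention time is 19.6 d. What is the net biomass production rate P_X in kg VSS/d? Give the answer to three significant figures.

P_X ≈ 1080 kg VSS/d

Effluent substrate depends only on kinetics and SRT: S = K_s(1 + k_d θ_c) / [θ_c(Yk − k_d) − 1] = 69.8 × (1 + 0.0554 × 19.6) / [19.6 × (0.437 × 6.31 − 0.0554) − 1] = 145.6 / 51.96 = 2.802 mg/L.
Correct the yield for decay: Y_obs = Y/(1 + k_d θ_c) = 0.437 / (1 + 0.0554 × 19.6) = 0.437 / 2.086 = 0.2095.
Mass of bCOD removed per day: Q(S₀ − S) = 8890 × 577.2 g/m³ = 5131 kg/d.
Net biomass production P_X = Y_obs × Q·(S₀ − S) = 0.2095 × 5131 = 1075 kg VSS/d.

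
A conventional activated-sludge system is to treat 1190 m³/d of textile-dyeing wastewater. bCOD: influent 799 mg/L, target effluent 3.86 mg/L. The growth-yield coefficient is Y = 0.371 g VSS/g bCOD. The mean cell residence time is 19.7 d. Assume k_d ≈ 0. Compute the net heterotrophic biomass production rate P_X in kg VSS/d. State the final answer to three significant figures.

With endogenous decay neglected, the observed yield equals the true yield: Y_obs = Y = 0.371 g VSS/g bCOD.
Q·(S₀ − S) = 1190 × (799 − 3.86) × 10⁻³ = 946.2 kg/d removed.
So the net sludge growth is P_X = 0.3710 × 946.2 = 351.0 kg VSS/d.

P_X ≈ 351 kg VSS/d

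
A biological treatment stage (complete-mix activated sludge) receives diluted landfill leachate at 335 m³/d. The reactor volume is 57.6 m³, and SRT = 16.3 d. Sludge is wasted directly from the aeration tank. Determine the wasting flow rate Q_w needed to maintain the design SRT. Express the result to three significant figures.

Q_w ≈ 3.53 m³/d

With mixed-liquor wasting, θ_c = V/Q_w, so Q_w = V/θ_c = 57.60/16.3 = 3.534 m³/d.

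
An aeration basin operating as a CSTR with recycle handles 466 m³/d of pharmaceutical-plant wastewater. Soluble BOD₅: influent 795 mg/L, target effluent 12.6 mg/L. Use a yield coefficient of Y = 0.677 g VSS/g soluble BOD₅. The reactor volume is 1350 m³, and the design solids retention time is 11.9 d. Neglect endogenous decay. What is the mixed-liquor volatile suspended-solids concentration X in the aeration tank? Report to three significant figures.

From V·X = Y·Q·(S₀ − S)·θ_c (decay neglected): X = 0.677 × 466 × (795 − 12.6) × 11.9 / 1350 = 2176 mg/L.

X ≈ 2180 mg/L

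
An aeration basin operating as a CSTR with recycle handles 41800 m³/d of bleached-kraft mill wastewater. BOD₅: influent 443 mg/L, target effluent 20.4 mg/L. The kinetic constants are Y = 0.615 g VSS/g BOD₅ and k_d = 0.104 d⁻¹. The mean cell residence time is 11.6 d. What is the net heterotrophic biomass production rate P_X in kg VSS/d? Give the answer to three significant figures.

P_X ≈ 4920 kg VSS/d

Y_obs = Y / (1 + k_d θ_c) = 0.615 / (1 + 0.104 × 11.6) = 0.615 / 2.206 = 0.2787.
ΔS = 443 − 20.4 = 422.6 mg/L, so the substrate removal rate is 41800 × 422.6/1000 = 17665 kg BOD₅/d.
Net biomass production P_X = Y_obs × Q·(S₀ − S) = 0.2787 × 17665 = 4924 kg VSS/d.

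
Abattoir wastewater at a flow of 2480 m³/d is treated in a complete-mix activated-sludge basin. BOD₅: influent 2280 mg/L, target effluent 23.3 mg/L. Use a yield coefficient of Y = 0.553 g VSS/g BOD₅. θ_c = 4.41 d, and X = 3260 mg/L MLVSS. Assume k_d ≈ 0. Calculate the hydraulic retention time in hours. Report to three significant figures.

τ ≈ 40.5 h

Biomass mass balance (decay neglected): V·X = Y·Q·(S₀ − S)·θ_c, so V = 0.553 × 2480 × (2280 − 23.3) × 4.41 / 3260 = 4187 m³.
HRT = V/Q = 4187 m³ / 2480 m³·d⁻¹ = 1.688 d × 24 = 40.52 h.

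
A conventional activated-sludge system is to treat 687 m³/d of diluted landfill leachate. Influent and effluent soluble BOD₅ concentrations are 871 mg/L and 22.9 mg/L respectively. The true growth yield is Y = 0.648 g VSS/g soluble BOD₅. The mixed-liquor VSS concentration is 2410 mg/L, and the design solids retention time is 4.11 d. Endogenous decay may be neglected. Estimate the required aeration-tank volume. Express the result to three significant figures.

With k_d = 0 the design equation reduces to V = Y Q (S₀−S) θ_c / X = 0.648 × 687 × (871 − 22.9) × 4.11 / 2410 = 643.9 m³.

V ≈ 644 m³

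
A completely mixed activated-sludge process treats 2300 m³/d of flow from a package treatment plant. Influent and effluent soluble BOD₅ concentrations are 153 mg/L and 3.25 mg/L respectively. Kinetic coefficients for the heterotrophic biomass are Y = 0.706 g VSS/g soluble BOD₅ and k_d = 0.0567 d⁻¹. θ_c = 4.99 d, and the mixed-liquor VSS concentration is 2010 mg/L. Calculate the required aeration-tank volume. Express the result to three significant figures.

V ≈ 471 m³

Steady-state biomass mass balance: V·X·(1 + k_d·θ_c) = Y·Q·(S₀ − S)·θ_c, so V = 0.706 × 2300 × (153 − 3.25) × 4.99 / [2010 × (1 + 0.0567 × 4.99)] = 1.21×10^6 / 2579 = 470.5 m³.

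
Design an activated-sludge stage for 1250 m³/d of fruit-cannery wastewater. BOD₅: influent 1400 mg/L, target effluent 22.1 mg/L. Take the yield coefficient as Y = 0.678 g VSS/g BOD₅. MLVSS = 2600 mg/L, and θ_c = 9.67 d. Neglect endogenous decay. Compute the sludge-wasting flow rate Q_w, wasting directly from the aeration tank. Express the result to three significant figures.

Q_w ≈ 449 m³/d

V·X = Y·Q·ΔS·θ_c gives V = 0.678 × 1250 × (1400 − 22.1) × 9.67 / 2600 = 4343 m³.
With mixed-liquor wasting, θ_c = V/Q_w, so Q_w = V/θ_c = 4343/9.67 = 449.1 m³/d.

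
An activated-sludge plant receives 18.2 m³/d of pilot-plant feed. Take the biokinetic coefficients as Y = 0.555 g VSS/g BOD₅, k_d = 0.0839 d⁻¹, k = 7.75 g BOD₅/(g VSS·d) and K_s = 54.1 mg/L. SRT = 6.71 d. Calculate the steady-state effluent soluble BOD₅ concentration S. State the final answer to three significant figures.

S ≈ 3.10 mg/L

Effluent substrate depends only on kinetics and SRT: S = K_s(1 + k_d θ_c) / [θ_c(Yk − k_d) − 1] = 54.1 × (1 + 0.0839 × 6.71) / [6.71 × (0.555 × 7.75 − 0.0839) − 1] = 84.56 / 27.30 = 3.097 mg/L.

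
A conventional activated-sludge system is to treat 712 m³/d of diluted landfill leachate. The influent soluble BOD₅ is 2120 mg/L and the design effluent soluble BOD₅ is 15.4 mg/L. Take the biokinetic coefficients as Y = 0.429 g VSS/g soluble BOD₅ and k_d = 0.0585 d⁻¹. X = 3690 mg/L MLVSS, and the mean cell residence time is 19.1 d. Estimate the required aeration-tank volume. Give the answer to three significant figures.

Rearranging the biomass balance for a CMAS with decay, V = Y·Q·ΔS·θ_c / [X·(1+k_d θ_c)] = 0.429 × 712 × (2120 − 15.4) × 19.1 / [3690 × (1 + 0.0585 × 19.1)] = 1.23×10^7 / 7813 = 1572 m³.

V ≈ 1570 m³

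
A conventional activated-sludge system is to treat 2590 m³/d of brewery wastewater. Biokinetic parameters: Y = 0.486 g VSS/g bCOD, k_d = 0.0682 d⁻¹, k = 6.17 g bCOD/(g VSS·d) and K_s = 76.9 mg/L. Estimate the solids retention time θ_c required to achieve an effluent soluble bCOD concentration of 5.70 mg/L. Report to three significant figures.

Specific growth rate at S = 5.70 mg/L: μ = YkS/(K_s+S) = 0.486·6.17·5.70/(76.9+5.70) = 0.2069 d⁻¹.
Then 1/θ_c = μ − k_d = 0.2069 − 0.0682 = 0.1387 d⁻¹, giving θ_c = 7.208 d.

θ_c ≈ 7.21 d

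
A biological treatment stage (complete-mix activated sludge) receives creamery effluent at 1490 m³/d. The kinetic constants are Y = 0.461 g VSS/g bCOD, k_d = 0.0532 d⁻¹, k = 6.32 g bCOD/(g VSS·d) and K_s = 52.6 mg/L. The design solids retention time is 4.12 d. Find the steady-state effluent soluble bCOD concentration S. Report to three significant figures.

S ≈ 5.95 mg/L

For a completely mixed reactor with recycle the Lawrence–McCarty relation gives S = K_s·(1 + k_d·θ_c) / [θ_c·(Y·k − k_d) − 1] = 52.6 × (1 + 0.0532 × 4.12) / [4.12 × (0.461 × 6.32 − 0.0532) − 1] = 64.13 / 10.78 = 5.946 mg/L.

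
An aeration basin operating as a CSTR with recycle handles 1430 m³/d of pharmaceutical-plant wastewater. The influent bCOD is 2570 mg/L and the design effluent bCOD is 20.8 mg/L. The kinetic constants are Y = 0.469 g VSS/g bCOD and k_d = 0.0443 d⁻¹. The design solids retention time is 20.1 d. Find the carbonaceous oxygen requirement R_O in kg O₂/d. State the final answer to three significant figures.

R_O ≈ 2360 kg O₂/d

The observed yield is Y_obs = Y/(1 + k_d·θ_c) = 0.469 / (1 + 0.0443 × 20.1) = 0.469 / 1.890 = 0.2481 g VSS per g bCOD removed.
Mass of bCOD removed per day: Q(S₀ − S) = 1430 × 2549 g/m³ = 3645 kg/d.
P_X = Y_obs·Q·(S₀ − S) = 0.2481 × 3645 = 904.4 kg VSS/d.
R_O = Q·ΔS − 1.42 P_X = 3645 − 1284 = 2361 kg O₂/d.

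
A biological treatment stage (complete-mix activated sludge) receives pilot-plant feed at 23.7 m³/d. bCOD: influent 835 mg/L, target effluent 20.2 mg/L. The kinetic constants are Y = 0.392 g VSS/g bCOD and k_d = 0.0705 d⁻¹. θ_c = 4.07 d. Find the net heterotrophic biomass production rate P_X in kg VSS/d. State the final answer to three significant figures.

Observed yield with endogenous decay: Y_obs = Y / (1 + k_d·θ_c) = 0.392 / (1 + 0.0705 × 4.07) = 0.392 / 1.287 = 0.3046 g VSS/g bCOD.
Substrate removed = Q·(S₀ − S) = 23.7 m³/d × (835 − 20.2) g/m³ = 1.93×10^4 g/d = 19.31 kg/d.
Net biomass production P_X = Y_obs × Q·(S₀ − S) = 0.3046 × 19.31 = 5.882 kg VSS/d.

P_X ≈ 5.88 kg VSS/d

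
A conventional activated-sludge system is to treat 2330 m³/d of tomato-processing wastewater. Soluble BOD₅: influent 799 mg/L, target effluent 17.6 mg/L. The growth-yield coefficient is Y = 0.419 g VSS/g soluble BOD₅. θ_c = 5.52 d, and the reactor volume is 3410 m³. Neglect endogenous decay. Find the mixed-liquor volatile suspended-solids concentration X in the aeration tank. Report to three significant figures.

Without decay, X = Y Q (S₀−S) θ_c / V = 0.419 × 2330 × (799 − 17.6) × 5.52 / 3410 = 1235 mg/L.

X ≈ 1230 mg/L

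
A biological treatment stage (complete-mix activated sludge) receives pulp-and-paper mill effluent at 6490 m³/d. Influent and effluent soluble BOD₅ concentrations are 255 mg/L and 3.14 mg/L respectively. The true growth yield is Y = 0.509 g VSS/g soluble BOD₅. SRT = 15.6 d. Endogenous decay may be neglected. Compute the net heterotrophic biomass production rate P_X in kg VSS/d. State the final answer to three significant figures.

Since k_d ≈ 0, Y_obs = Y = 0.509 g VSS/g soluble BOD₅.
Q·(S₀ − S) = 6490 × (255 − 3.14) × 10⁻³ = 1635 kg/d removed.
Net biomass production P_X = Y_obs × Q·(S₀ − S) = 0.5090 × 1635 = 832.0 kg VSS/d.

P_X ≈ 832 kg VSS/d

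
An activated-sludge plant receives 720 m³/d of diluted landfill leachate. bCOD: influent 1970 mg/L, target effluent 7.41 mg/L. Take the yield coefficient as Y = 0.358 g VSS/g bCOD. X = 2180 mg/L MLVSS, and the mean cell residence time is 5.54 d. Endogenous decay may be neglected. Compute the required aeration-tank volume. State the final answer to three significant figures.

Biomass mass balance (decay neglected): V·X = Y·Q·(S₀ − S)·θ_c, so V = 0.358 × 720 × (1970 − 7.41) × 5.54 / 2180 = 1286 m³.

V ≈ 1290 m³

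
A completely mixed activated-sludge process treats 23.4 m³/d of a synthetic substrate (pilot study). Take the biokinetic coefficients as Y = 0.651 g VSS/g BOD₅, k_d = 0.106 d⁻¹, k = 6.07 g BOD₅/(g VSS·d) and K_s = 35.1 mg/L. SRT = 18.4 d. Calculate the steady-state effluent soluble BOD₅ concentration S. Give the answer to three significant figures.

From the Monod/SRT balance for a CMAS, S = K_s·(1+k_d θ_c)/[θ_c·(Y k − k_d) − 1] = 35.1 × (1 + 0.106 × 18.4) / [18.4 × (0.651 × 6.07 − 0.106) − 1] = 103.6 / 69.76 = 1.485 mg/L.

S ≈ 1.48 mg/L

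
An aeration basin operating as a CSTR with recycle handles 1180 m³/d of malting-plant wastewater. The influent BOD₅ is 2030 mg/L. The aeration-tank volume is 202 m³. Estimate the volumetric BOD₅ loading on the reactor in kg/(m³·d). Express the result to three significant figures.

L_v = Q S₀ / V = 1180 × 2030 × 10⁻³ / 202.0 = 11.86 kg/(m³·d).

L_v ≈ 11.9 kg BOD₅/(m³·d)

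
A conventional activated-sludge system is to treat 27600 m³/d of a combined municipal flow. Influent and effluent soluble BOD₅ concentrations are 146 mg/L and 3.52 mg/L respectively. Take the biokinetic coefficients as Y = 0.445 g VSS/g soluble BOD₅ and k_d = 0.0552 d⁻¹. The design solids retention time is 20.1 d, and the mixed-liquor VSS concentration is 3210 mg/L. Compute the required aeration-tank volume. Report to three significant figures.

Steady-state biomass mass balance: V·X·(1 + k_d·θ_c) = Y·Q·(S₀ − S)·θ_c, so V = 0.445 × 27600 × (146 − 3.52) × 20.1 / [3210 × (1 + 0.0552 × 20.1)] = 3.52×10^7 / 6772 = 5194 m³.

V ≈ 5190 m³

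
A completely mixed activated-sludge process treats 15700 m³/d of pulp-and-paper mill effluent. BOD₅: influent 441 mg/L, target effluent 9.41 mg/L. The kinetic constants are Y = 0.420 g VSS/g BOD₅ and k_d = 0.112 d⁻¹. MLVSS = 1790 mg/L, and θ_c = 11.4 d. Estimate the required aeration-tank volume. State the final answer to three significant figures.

V ≈ 7960 m³

Steady-state biomass mass balance: V·X·(1 + k_d·θ_c) = Y·Q·(S₀ − S)·θ_c, so V = 0.420 × 15700 × (441 − 9.41) × 11.4 / [1790 × (1 + 0.112 × 11.4)] = 3.24×10^7 / 4075 = 7961 m³.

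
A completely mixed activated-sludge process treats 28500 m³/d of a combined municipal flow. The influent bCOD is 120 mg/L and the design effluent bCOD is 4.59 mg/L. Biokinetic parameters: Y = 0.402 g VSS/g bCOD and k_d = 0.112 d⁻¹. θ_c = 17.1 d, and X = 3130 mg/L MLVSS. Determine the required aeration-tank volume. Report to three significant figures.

Steady-state biomass mass balance: V·X·(1 + k_d·θ_c) = Y·Q·(S₀ − S)·θ_c, so V = 0.402 × 28500 × (120 − 4.59) × 17.1 / [3130 × (1 + 0.112 × 17.1)] = 2.26×10^7 / 9125 = 2478 m³.

V ≈ 2480 m³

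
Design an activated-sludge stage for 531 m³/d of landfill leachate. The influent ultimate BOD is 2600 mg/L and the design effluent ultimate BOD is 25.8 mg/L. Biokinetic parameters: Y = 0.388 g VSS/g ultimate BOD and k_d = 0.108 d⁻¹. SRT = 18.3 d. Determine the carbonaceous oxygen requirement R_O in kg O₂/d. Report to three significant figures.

Observed yield with endogenous decay: Y_obs = Y / (1 + k_d·θ_c) = 0.388 / (1 + 0.108 × 18.3) = 0.388 / 2.976 = 0.1304 g VSS/g ultimate BOD.
Q·(S₀ − S) = 531 × (2600 − 25.8) × 10⁻³ = 1367 kg/d removed.
Biomass synthesised: P_X = Y_obs × 1367 = 178.2 kg VSS/d.
R_O = Q·(S₀ − S) − 1.42·P_X = 1367 − 1.42 × 178.2 = 1114 kg O₂/d.

R_O ≈ 1110 kg O₂/d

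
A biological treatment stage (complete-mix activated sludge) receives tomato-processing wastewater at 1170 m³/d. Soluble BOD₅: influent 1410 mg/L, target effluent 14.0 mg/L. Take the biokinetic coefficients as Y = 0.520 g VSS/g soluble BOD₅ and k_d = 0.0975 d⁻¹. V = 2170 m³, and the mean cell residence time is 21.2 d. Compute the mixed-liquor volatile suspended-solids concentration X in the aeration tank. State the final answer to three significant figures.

X ≈ 2710 mg/L

X = Y·Q·ΔS·θ_c / [V·(1 + k_d θ_c)] = 0.520 × 1170 × (1410 − 14.0) × 21.2 / [2170 × (1 + 0.0975 × 21.2)] = 2705 mg/L.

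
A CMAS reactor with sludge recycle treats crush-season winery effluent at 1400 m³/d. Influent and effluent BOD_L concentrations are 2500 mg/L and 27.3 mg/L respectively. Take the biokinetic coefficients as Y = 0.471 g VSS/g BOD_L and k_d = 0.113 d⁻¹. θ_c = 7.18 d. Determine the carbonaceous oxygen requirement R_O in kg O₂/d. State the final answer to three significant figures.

R_O ≈ 2180 kg O₂/d

Observed yield with endogenous decay: Y_obs = Y / (1 + k_d·θ_c) = 0.471 / (1 + 0.113 × 7.18) = 0.471 / 1.811 = 0.2600 g VSS/g BOD_L.
Q·(S₀ − S) = 1400 × (2500 − 27.3) × 10⁻³ = 3462 kg/d removed.
Biomass synthesised: P_X = Y_obs × 3462 = 900.2 kg VSS/d.
R_O = Q·(S₀ − S) − 1.42·P_X = 3462 − 1.42 × 900.2 = 2184 kg O₂/d.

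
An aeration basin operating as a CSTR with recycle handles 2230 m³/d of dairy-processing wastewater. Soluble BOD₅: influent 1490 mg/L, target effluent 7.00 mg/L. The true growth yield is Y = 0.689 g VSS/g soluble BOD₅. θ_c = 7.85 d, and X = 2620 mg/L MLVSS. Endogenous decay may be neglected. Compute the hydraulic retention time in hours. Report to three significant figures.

V·X = Y·Q·ΔS·θ_c gives V = 0.689 × 2230 × (1490 − 7.00) × 7.85 / 2620 = 6827 m³.
Hydraulic retention time τ = V/Q = 6827 / 2230 = 3.061 d = 73.48 h.

τ ≈ 73.5 h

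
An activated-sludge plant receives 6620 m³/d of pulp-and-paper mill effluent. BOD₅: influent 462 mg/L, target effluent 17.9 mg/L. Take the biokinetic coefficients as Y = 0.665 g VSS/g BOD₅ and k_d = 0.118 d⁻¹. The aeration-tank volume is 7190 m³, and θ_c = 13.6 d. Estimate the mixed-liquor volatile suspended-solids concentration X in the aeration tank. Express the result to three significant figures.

Solving the biomass balance for X: X = Y Q (S₀−S) θ_c / [V (1+k_d θ_c)] = 0.665 × 6620 × (462 − 17.9) × 13.6 / [7190 × (1 + 0.118 × 13.6)] = 1420 mg/L.

X ≈ 1420 mg/L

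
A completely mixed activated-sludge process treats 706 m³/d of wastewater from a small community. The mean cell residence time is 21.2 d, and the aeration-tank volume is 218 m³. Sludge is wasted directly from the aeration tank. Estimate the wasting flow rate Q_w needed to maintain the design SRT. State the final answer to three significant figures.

With mixed-liquor wasting, θ_c = V/Q_w, so Q_w = V/θ_c = 218.0/21.2 = 10.28 m³/d.

Q_w ≈ 10.3 m³/d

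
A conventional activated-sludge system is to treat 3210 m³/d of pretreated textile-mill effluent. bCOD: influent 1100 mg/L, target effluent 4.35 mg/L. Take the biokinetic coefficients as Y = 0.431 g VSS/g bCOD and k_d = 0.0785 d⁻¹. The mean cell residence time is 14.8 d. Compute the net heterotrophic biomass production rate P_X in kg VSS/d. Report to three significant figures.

Observed yield with endogenous decay: Y_obs = Y / (1 + k_d·θ_c) = 0.431 / (1 + 0.0785 × 14.8) = 0.431 / 2.162 = 0.1994 g VSS/g bCOD.
ΔS = 1100 − 4.35 = 1096 mg/L, so the substrate removal rate is 3210 × 1096/1000 = 3517 kg bCOD/d.
Net biomass production P_X = Y_obs × Q·(S₀ − S) = 0.1994 × 3517 = 701.2 kg VSS/d.

P_X ≈ 701 kg VSS/d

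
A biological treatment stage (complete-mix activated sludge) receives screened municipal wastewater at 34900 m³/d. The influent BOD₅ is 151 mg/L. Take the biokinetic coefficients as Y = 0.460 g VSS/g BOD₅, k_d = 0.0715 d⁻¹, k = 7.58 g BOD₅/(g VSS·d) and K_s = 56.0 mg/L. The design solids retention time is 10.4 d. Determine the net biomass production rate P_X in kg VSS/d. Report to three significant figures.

For a completely mixed reactor with recycle the Lawrence–McCarty relation gives S = K_s·(1 + k_d·θ_c) / [θ_c·(Y·k − k_d) − 1] = 56.0 × (1 + 0.0715 × 10.4) / [10.4 × (0.460 × 7.58 − 0.0715) − 1] = 97.64 / 34.52 = 2.829 mg/L.
Observed yield with endogenous decay: Y_obs = Y / (1 + k_d·θ_c) = 0.460 / (1 + 0.0715 × 10.4) = 0.460 / 1.744 = 0.2638 g VSS/g BOD₅.
Substrate removed = Q·(S₀ − S) = 34900 m³/d × (151 − 2.83) g/m³ = 5.17×10^6 g/d = 5171 kg/d.
Net biomass production P_X = Y_obs × Q·(S₀ − S) = 0.2638 × 5171 = 1364 kg VSS/d.

P_X ≈ 1360 kg VSS/d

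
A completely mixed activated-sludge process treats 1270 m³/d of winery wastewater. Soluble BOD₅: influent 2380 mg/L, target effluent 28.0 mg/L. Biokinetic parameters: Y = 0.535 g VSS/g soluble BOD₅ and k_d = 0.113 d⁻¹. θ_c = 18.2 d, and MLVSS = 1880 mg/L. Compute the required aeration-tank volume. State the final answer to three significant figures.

V ≈ 5060 m³

Steady-state biomass mass balance: V·X·(1 + k_d·θ_c) = Y·Q·(S₀ − S)·θ_c, so V = 0.535 × 1270 × (2380 − 28.0) × 18.2 / [1880 × (1 + 0.113 × 18.2)] = 2.91×10^7 / 5746 = 5061 m³.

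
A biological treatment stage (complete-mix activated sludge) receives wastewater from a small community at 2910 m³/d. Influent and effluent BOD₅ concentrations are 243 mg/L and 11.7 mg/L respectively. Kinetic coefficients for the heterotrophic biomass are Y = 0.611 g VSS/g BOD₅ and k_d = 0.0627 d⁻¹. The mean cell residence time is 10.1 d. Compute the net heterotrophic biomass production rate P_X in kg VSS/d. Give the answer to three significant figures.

P_X ≈ 252 kg VSS/d

Correct the yield for decay: Y_obs = Y/(1 + k_d θ_c) = 0.611 / (1 + 0.0627 × 10.1) = 0.611 / 1.633 = 0.3741.
Q·(S₀ − S) = 2910 × (243 − 11.7) × 10⁻³ = 673.1 kg/d removed.
P_X = Y_obs · Q(S₀ − S) = 0.3741 × 673.1 = 251.8 kg VSS/d.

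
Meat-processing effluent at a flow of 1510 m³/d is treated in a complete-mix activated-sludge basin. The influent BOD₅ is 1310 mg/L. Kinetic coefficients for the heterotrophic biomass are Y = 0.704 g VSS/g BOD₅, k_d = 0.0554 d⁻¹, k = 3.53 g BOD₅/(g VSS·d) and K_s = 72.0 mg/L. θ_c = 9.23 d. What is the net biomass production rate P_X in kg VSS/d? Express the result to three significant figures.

P_X ≈ 918 kg VSS/d

From the Monod/SRT balance for a CMAS, S = K_s·(1+k_d θ_c)/[θ_c·(Y k − k_d) − 1] = 72.0 × (1 + 0.0554 × 9.23) / [9.23 × (0.704 × 3.53 − 0.0554) − 1] = 108.8 / 21.43 = 5.079 mg/L.
Y_obs = Y / (1 + k_d θ_c) = 0.704 / (1 + 0.0554 × 9.23) = 0.704 / 1.511 = 0.4658.
ΔS = 1310 − 5.08 = 1305 mg/L, so the substrate removal rate is 1510 × 1305/1000 = 1970 kg BOD₅/d.
Net biomass production P_X = Y_obs × Q·(S₀ − S) = 0.4658 × 1970 = 917.8 kg VSS/d.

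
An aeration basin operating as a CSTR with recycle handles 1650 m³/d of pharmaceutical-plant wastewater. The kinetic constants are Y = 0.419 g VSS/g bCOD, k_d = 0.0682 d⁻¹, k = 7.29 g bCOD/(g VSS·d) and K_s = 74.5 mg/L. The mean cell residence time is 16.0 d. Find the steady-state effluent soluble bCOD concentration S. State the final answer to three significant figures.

S ≈ 3.33 mg/L

For a completely mixed reactor with recycle the Lawrence–McCarty relation gives S = K_s·(1 + k_d·θ_c) / [θ_c·(Y·k − k_d) − 1] = 74.5 × (1 + 0.0682 × 16.0) / [16.0 × (0.419 × 7.29 − 0.0682) − 1] = 155.8 / 46.78 = 3.330 mg/L.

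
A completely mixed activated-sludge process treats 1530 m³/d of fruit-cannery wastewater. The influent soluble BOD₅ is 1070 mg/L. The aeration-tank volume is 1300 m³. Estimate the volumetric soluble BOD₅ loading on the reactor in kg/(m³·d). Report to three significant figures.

Volumetric loading L_v = Q·S₀ / V = 1530 × 1070 g/m³ / 1300 m³ = 1259 g/(m³·d) = 1.259 kg soluble BOD₅/(m³·d).

L_v ≈ 1.26 kg soluble BOD₅/(m³·d)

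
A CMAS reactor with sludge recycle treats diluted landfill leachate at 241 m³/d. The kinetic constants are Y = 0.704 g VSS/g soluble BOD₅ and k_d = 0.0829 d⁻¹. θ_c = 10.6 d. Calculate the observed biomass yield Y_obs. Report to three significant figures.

Y_obs ≈ 0.375 g VSS/g soluble BOD₅

Observed yield with endogenous decay: Y_obs = Y / (1 + k_d·θ_c) = 0.704 / (1 + 0.0829 × 10.6) = 0.704 / 1.879 = 0.3747 g VSS/g soluble BOD₅.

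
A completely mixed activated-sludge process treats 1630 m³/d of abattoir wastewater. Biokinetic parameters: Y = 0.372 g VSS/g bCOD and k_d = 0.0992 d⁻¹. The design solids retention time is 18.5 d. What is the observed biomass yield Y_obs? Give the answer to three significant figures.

Correct the yield for decay: Y_obs = Y/(1 + k_d θ_c) = 0.372 / (1 + 0.0992 × 18.5) = 0.372 / 2.835 = 0.1312.

Y_obs ≈ 0.131 g VSS/g bCOD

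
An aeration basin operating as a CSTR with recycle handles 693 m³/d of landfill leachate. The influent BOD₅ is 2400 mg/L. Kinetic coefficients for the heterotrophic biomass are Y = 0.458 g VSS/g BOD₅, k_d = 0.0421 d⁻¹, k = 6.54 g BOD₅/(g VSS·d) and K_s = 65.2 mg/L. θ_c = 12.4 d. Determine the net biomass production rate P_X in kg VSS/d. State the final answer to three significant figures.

From the Monod/SRT balance for a CMAS, S = K_s·(1+k_d θ_c)/[θ_c·(Y k − k_d) − 1] = 65.2 × (1 + 0.0421 × 12.4) / [12.4 × (0.458 × 6.54 − 0.0421) − 1] = 99.24 / 35.62 = 2.786 mg/L.
The observed yield is Y_obs = Y/(1 + k_d·θ_c) = 0.458 / (1 + 0.0421 × 12.4) = 0.458 / 1.522 = 0.3009 g VSS per g BOD₅ removed.
Mass of BOD₅ removed per day: Q(S₀ − S) = 693 × 2397 g/m³ = 1661 kg/d.
So the net sludge growth is P_X = 0.3009 × 1661 = 499.9 kg VSS/d.

P_X ≈ 500 kg VSS/d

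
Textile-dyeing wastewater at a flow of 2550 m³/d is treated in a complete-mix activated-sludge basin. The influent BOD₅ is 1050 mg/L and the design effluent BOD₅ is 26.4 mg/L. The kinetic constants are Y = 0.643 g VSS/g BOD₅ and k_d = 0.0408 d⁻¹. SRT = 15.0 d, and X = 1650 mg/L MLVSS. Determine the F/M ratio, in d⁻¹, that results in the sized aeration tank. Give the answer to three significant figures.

F/M ≈ 0.171 d⁻¹

Rearranging the biomass balance for a CMAS with decay, V = Y·Q·ΔS·θ_c / [X·(1+k_d θ_c)] = 0.643 × 2550 × (1050 − 26.4) × 15.0 / [1650 × (1 + 0.0408 × 15.0)] = 2.52×10^7 / 2660 = 9465 m³.
F/M = applied load / biomass = Q·S₀/(V·X) = 2550 × 1050 / (9465 × 1650) = 0.1714 d⁻¹.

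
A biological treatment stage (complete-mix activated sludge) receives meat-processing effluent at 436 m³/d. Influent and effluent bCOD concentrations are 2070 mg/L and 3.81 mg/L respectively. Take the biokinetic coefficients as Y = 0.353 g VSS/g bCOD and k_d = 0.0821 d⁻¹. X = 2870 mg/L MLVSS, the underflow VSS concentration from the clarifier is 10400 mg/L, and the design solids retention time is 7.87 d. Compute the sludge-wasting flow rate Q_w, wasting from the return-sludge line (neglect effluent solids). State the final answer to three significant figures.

From the SRT design equation V = Y Q (S₀−S) θ_c / [X (1 + k_d θ_c)] = 0.353 × 436 × (2070 − 3.81) × 7.87 / [2870 × (1 + 0.0821 × 7.87)] = 2.5×10^6 / 4724 = 529.7 m³.
Q_w = (V·X)/(θ_c X_r) = 529.7 × 2870 / (7.87 × 10400) = 18.58 m³/d.

Q_w ≈ 18.6 m³/d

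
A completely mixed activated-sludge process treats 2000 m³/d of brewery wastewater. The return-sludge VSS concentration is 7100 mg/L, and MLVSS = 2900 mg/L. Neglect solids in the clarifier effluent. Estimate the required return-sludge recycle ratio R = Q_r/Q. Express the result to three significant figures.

Solids balance on the clarifier gives (1+R)X = R·X_r, so R = X/(X_r − X) = 2900 / (7100 − 2900) = 0.6905.

R ≈ 0.690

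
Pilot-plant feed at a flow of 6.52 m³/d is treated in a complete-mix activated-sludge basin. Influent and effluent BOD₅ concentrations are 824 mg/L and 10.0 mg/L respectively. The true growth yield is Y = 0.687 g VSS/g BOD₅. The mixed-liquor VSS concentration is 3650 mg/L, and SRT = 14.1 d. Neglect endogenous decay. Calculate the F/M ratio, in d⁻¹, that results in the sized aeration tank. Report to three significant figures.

F/M ≈ 0.105 d⁻¹

With k_d = 0 the design equation reduces to V = Y Q (S₀−S) θ_c / X = 0.687 × 6.52 × (824 − 10.0) × 14.1 / 3650 = 14.08 m³.
F/M = applied load / biomass = Q·S₀/(V·X) = 6.52 × 824 / (14.08 × 3650) = 0.1045 d⁻¹.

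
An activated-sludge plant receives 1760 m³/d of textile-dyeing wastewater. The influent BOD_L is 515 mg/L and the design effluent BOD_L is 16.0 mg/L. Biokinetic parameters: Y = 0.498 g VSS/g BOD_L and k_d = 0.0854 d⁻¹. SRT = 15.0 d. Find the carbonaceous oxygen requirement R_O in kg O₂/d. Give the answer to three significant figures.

R_O ≈ 606 kg O₂/d

Y_obs = Y / (1 + k_d θ_c) = 0.498 / (1 + 0.0854 × 15.0) = 0.498 / 2.281 = 0.2183.
Q·(S₀ − S) = 1760 × (515 − 16.0) × 10⁻³ = 878.2 kg/d removed.
Biomass synthesised: P_X = Y_obs × 878.2 = 191.7 kg VSS/d.
Carbonaceous O₂ demand = substrate oxidised − cell-mass equivalent = 878.2 − 1.42 × 191.7 = 606.0 kg O₂/d.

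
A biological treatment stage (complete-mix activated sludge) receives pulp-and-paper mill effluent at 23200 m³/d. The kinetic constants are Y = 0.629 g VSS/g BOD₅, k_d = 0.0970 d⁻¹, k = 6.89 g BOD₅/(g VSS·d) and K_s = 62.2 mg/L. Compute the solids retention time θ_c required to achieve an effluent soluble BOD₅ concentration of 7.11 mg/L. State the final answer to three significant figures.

At the target effluent, Y k S/(K_s+S) = 0.629×6.89×7.11/69.31 = 0.4446 d⁻¹.
θ_c = 1/(μ − k_d) = 1/(0.4446 − 0.0970) = 1/0.3476 = 2.877 d.

θ_c ≈ 2.88 d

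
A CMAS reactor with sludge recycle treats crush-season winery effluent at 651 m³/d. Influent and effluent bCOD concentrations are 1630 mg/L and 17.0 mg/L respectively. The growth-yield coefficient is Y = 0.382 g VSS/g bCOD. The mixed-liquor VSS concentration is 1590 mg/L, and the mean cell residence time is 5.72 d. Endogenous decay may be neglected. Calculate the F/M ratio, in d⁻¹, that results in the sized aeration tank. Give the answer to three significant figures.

V·X = Y·Q·ΔS·θ_c gives V = 0.382 × 651 × (1630 − 17.0) × 5.72 / 1590 = 1443 m³.
F/M = applied load / biomass = Q·S₀/(V·X) = 651 × 1630 / (1443 × 1590) = 0.4625 d⁻¹.

F/M ≈ 0.462 d⁻¹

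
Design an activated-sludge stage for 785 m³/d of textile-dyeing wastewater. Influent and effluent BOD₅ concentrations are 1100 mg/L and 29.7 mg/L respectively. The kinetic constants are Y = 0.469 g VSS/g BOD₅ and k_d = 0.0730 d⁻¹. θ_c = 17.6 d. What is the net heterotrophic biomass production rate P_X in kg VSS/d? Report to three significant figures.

P_X ≈ 172 kg VSS/d

Correct the yield for decay: Y_obs = Y/(1 + k_d θ_c) = 0.469 / (1 + 0.0730 × 17.6) = 0.469 / 2.285 = 0.2053.
Mass of BOD₅ removed per day: Q(S₀ − S) = 785 × 1070 g/m³ = 840.2 kg/d.
So the net sludge growth is P_X = 0.2053 × 840.2 = 172.5 kg VSS/d.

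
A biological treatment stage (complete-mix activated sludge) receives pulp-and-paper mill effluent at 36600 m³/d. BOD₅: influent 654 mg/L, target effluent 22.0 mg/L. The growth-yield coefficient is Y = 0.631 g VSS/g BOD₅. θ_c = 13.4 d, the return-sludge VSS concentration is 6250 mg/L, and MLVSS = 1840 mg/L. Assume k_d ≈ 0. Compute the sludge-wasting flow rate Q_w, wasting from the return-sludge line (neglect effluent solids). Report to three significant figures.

With k_d = 0 the design equation reduces to V = Y Q (S₀−S) θ_c / X = 0.631 × 36600 × (654 − 22.0) × 13.4 / 1840 = 106295 m³.
θ_c = V·X/(Q_w·X_r) when wasting from the recycle, so Q_w = V·X/(θ_c·X_r) = 106295 × 1840 / (13.4 × 6250) = 2335 m³/d.

Q_w ≈ 2340 m³/d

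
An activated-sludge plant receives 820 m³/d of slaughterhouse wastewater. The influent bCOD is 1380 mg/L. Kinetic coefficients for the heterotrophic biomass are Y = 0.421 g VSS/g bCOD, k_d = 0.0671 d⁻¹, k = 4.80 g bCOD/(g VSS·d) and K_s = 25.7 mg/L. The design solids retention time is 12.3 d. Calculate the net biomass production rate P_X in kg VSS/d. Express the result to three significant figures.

P_X ≈ 261 kg VSS/d

Effluent substrate depends only on kinetics and SRT: S = K_s(1 + k_d θ_c) / [θ_c(Yk − k_d) − 1] = 25.7 × (1 + 0.0671 × 12.3) / [12.3 × (0.421 × 4.80 − 0.0671) − 1] = 46.91 / 23.03 = 2.037 mg/L.
The observed yield is Y_obs = Y/(1 + k_d·θ_c) = 0.421 / (1 + 0.0671 × 12.3) = 0.421 / 1.825 = 0.2306 g VSS per g bCOD removed.
Q·(S₀ − S) = 820 × (1380 − 2.04) × 10⁻³ = 1130 kg/d removed.
Net biomass production P_X = Y_obs × Q·(S₀ − S) = 0.2306 × 1130 = 260.6 kg VSS/d.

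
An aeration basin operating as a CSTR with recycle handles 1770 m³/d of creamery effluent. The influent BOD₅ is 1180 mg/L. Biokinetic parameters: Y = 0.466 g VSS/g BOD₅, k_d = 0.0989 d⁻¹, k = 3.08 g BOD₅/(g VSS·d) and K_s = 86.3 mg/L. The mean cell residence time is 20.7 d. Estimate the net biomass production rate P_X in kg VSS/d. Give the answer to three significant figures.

P_X ≈ 317 kg VSS/d

Effluent substrate depends only on kinetics and SRT: S = K_s(1 + k_d θ_c) / [θ_c(Yk − k_d) − 1] = 86.3 × (1 + 0.0989 × 20.7) / [20.7 × (0.466 × 3.08 − 0.0989) − 1] = 263.0 / 26.66 = 9.863 mg/L.
Observed yield with endogenous decay: Y_obs = Y / (1 + k_d·θ_c) = 0.466 / (1 + 0.0989 × 20.7) = 0.466 / 3.047 = 0.1529 g VSS/g BOD₅.
Mass of BOD₅ removed per day: Q(S₀ − S) = 1770 × 1170 g/m³ = 2071 kg/d.
So the net sludge growth is P_X = 0.1529 × 2071 = 316.7 kg VSS/d.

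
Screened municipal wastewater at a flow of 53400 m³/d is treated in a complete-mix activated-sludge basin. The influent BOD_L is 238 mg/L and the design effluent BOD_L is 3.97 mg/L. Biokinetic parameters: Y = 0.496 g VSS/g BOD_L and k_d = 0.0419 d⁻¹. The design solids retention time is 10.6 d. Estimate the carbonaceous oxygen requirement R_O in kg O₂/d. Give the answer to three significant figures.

Correct the yield for decay: Y_obs = Y/(1 + k_d θ_c) = 0.496 / (1 + 0.0419 × 10.6) = 0.496 / 1.444 = 0.3435.
Q·(S₀ − S) = 53400 × (238 − 3.97) × 10⁻³ = 12497 kg/d removed.
Biomass synthesised: P_X = Y_obs × 12497 = 4292 kg VSS/d.
R_O = Q·(S₀ − S) − 1.42·P_X = 12497 − 1.42 × 4292 = 6402 kg O₂/d.

R_O ≈ 6400 kg O₂/d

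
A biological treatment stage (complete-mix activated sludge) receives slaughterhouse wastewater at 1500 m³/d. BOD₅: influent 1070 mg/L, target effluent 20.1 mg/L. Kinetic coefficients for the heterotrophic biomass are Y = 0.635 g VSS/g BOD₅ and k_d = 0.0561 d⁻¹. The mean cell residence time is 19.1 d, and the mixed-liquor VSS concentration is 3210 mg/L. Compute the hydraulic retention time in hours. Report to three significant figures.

Steady-state biomass mass balance: V·X·(1 + k_d·θ_c) = Y·Q·(S₀ − S)·θ_c, so V = 0.635 × 1500 × (1070 − 20.1) × 19.1 / [3210 × (1 + 0.0561 × 19.1)] = 1.91×10^7 / 6650 = 2872 m³.
Hydraulic retention time τ = V/Q = 2872 / 1500 = 1.915 d = 45.96 h.

τ ≈ 46.0 h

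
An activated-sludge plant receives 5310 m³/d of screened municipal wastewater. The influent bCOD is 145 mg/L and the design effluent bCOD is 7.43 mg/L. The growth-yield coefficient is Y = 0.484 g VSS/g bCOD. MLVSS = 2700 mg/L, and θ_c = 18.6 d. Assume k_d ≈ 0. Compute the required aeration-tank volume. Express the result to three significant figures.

Biomass mass balance (decay neglected): V·X = Y·Q·(S₀ − S)·θ_c, so V = 0.484 × 5310 × (145 − 7.43) × 18.6 / 2700 = 2436 m³.

V ≈ 2440 m³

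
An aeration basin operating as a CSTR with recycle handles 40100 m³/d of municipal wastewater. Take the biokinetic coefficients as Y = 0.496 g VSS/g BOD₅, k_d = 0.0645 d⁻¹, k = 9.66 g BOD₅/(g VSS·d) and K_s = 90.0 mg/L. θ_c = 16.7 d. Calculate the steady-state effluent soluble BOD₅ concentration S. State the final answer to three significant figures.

For a completely mixed reactor with recycle the Lawrence–McCarty relation gives S = K_s·(1 + k_d·θ_c) / [θ_c·(Y·k − k_d) − 1] = 90.0 × (1 + 0.0645 × 16.7) / [16.7 × (0.496 × 9.66 − 0.0645) − 1] = 186.9 / 77.94 = 2.399 mg/L.

S ≈ 2.40 mg/L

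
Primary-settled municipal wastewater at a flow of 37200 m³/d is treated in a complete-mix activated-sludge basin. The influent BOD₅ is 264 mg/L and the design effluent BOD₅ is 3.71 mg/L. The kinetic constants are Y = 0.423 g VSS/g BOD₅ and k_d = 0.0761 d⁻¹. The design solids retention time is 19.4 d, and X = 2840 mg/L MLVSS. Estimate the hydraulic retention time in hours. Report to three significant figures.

Rearranging the biomass balance for a CMAS with decay, V = Y·Q·ΔS·θ_c / [X·(1+k_d θ_c)] = 0.423 × 37200 × (264 − 3.71) × 19.4 / [2840 × (1 + 0.0761 × 19.4)] = 7.95×10^7 / 7033 = 11298 m³.
HRT = V/Q = 11298 m³ / 37200 m³·d⁻¹ = 0.3037 d × 24 = 7.289 h.

τ ≈ 7.29 h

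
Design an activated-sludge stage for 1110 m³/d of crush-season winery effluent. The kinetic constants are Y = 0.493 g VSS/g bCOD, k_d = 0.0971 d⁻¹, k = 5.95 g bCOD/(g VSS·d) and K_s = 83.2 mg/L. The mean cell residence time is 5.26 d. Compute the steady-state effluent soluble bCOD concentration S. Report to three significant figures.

Effluent substrate depends only on kinetics and SRT: S = K_s(1 + k_d θ_c) / [θ_c(Yk − k_d) − 1] = 83.2 × (1 + 0.0971 × 5.26) / [5.26 × (0.493 × 5.95 − 0.0971) − 1] = 125.7 / 13.92 = 9.031 mg/L.

S ≈ 9.03 mg/L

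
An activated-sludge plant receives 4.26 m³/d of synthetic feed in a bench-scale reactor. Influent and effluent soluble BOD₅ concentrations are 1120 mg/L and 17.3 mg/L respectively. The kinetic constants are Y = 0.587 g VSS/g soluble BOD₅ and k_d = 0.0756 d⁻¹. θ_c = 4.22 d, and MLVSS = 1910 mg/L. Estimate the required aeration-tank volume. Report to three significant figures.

V ≈ 4.62 m³

Steady-state biomass mass balance: V·X·(1 + k_d·θ_c) = Y·Q·(S₀ − S)·θ_c, so V = 0.587 × 4.26 × (1120 − 17.3) × 4.22 / [1910 × (1 + 0.0756 × 4.22)] = 1.16×10^4 / 2519 = 4.619 m³.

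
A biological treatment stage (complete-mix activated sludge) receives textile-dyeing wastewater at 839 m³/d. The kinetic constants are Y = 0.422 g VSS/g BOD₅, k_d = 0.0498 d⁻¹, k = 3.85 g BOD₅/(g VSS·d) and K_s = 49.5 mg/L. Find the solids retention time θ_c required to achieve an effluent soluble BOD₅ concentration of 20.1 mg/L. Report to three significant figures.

θ_c ≈ 2.38 d

From 1/θ_c = Y·k·S/(K_s + S) − k_d: Y·k·S/(K_s+S) = 0.422 × 3.85 × 20.1 / (49.5 + 20.1) = 0.4692 d⁻¹.
θ_c = 1/(μ − k_d) = 1/(0.4692 − 0.0498) = 1/0.4194 = 2.384 d.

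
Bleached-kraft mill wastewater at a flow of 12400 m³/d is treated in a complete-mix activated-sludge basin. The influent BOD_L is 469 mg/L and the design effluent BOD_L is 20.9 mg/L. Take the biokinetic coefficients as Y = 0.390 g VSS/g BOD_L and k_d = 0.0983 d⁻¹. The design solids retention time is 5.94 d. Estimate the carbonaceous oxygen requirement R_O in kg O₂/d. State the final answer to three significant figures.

Correct the yield for decay: Y_obs = Y/(1 + k_d θ_c) = 0.390 / (1 + 0.0983 × 5.94) = 0.390 / 1.584 = 0.2462.
Q·(S₀ − S) = 12400 × (469 − 20.9) × 10⁻³ = 5556 kg/d removed.
P_X = Y_obs·Q·(S₀ − S) = 0.2462 × 5556 = 1368 kg VSS/d.
Carbonaceous O₂ demand = substrate oxidised − cell-mass equivalent = 5556 − 1.42 × 1368 = 3614 kg O₂/d.

R_O ≈ 3610 kg O₂/d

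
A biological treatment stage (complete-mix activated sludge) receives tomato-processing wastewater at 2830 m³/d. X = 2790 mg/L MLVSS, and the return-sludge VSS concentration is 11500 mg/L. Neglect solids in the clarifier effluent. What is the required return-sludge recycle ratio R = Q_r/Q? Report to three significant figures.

Mass balance around the secondary clarifier (neglecting effluent solids): R = X / (X_r − X) = 2790 / (11500 − 2790) = 0.3203.

R ≈ 0.320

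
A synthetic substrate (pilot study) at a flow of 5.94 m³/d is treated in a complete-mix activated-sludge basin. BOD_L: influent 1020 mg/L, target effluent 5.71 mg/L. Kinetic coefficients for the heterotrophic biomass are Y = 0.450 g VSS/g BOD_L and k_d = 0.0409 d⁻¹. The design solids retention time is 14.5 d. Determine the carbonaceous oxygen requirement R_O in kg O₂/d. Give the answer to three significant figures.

R_O ≈ 3.61 kg O₂/d

Correct the yield for decay: Y_obs = Y/(1 + k_d θ_c) = 0.450 / (1 + 0.0409 × 14.5) = 0.450 / 1.593 = 0.2825.
Q·(S₀ − S) = 5.94 × (1020 − 5.71) × 10⁻³ = 6.025 kg/d removed.
Biomass synthesised: P_X = Y_obs × 6.025 = 1.702 kg VSS/d.
Carbonaceous O₂ demand = substrate oxidised − cell-mass equivalent = 6.025 − 1.42 × 1.702 = 3.608 kg O₂/d.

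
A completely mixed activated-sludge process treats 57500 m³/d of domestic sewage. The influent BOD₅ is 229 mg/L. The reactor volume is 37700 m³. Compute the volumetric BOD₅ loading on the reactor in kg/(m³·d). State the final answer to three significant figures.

Applied BOD₅ load per unit volume = Q·S₀/V = (57500 × 229/1000)/37700 = 0.3493 kg BOD₅·m⁻³·d⁻¹.

L_v ≈ 0.349 kg BOD₅/(m³·d)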